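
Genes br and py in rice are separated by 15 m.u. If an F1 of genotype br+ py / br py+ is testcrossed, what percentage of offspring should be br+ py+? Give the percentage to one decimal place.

7.5%

A map distance of 15 m.u. corresponds to a recombination frequency of 0.150.
The F1 is br+ py / br py+, so br+ py+ is a recombinant gamete class with expected frequency r/2 = 0.150/2 = 0.0750.
That is 0.0750 = 7.5% of the progeny.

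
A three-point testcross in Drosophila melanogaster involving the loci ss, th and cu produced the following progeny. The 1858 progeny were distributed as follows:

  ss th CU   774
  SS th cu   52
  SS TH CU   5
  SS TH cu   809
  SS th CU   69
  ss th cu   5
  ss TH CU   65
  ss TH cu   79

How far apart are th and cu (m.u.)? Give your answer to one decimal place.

The two most frequent reciprocal classes, ss th CU and SS TH cu, are the parental types, so the F1 was ss th CU / SS TH cu.
The two rarest classes, ss th cu and SS TH CU, are the double crossovers. Comparing them with the parentals, only the cu allele has switched, so cu is the middle locus and the order is th – cu – ss.
Crossovers in the th–cu interval produce the single-crossover classes ss TH CU and SS th cu (65 + 52 = 117) plus the double crossovers (10).
RF(th–cu) = (117 + 10) / 1858 = 127/1858 = 0.0684 → 6.8 m.u.

6.8 m.u.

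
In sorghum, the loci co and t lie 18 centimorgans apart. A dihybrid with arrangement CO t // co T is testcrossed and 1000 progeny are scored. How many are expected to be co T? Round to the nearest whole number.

410

A map distance of 18 centimorgans corresponds to a recombination frequency of 0.180.
The F1 is CO t / co T, so co T is a parental gamete class with expected frequency (1 − r)/2 = 0.820/2 = 0.4100.
Expected number = 0.4100 × 1000 = 410.00 ≈ 410.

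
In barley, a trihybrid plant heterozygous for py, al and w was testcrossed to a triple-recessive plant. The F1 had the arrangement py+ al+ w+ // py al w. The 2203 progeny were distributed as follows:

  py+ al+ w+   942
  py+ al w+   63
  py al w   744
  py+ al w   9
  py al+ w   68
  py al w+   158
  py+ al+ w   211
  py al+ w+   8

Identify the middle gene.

py

The two rarest classes, py al+ w+ and py+ al w, are the double crossovers. Comparing them with the parentals, only the py allele has switched, so py is the middle locus and the order is w – py – al.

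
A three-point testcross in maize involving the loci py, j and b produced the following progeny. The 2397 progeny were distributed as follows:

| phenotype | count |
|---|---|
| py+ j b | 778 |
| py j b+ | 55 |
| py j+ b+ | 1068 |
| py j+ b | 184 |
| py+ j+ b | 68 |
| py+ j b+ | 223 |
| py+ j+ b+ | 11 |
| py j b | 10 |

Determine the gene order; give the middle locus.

The two most frequent reciprocal classes, py+ j b and py j+ b+, are the parental types, so the F1 was py+ j b / py j+ b+.
The two rarest classes, py j b and py+ j+ b+, are the double crossovers. Comparing them with the parentals, only the py allele has switched, so py is the middle locus and the order is j – py – b.

py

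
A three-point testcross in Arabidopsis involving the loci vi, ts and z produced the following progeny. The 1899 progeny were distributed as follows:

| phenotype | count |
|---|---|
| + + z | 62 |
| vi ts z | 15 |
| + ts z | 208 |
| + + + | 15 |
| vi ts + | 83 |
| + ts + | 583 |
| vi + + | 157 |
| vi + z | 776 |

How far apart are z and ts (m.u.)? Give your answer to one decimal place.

The two most frequent reciprocal classes, vi + z and + ts +, are the parental types, so the F1 was vi + z / + ts +.
The two rarest classes, vi ts z and + + +, are the double crossovers. Comparing them with the parentals, only the ts allele has switched, so ts is the middle locus and the order is vi – ts – z.
Crossovers in the ts–z interval produce the single-crossover classes vi + + and + ts z (157 + 208 = 365) plus the double crossovers (30).
RF(ts–z) = (365 + 30) / 1899 = 395/1899 = 0.2080 → 20.8 m.u.

20.8 m.u.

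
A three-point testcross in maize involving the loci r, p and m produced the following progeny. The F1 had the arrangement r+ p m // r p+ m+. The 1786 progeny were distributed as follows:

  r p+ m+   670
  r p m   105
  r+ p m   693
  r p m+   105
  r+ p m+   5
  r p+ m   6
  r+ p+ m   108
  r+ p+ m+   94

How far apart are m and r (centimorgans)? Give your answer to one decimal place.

The two rarest classes, r+ p m+ and r p+ m, are the double crossovers. Comparing them with the parentals, only the m allele has switched, so m is the middle locus and the order is r – m – p.
Crossovers in the r–m interval produce the single-crossover classes r p m and r+ p+ m+ (105 + 94 = 199) plus the double crossovers (11).
RF(r–m) = (199 + 11) / 1786 = 210/1786 = 0.1176 → 11.8 centimorgans.

11.8 centimorgans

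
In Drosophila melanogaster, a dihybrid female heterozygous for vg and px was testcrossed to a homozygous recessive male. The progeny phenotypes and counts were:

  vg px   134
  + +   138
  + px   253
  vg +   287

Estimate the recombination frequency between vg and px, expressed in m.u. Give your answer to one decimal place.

33.5 m.u.

The two most frequent classes, + px (253) and vg + (287), are the parental types, so the F1 was + px / vg +.
The recombinant classes are + + and vg px: 138 + 134 = 272.
Recombination frequency = 272/812 = 0.3350 ≈ 33.5%, i.e. 33.5 m.u.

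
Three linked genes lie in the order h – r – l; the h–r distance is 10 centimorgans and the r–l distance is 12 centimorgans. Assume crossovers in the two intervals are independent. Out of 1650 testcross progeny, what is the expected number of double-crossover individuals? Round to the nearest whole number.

20

Map distances give recombination frequencies of 0.100 and 0.120 for the two intervals.
With no interference, expected double-crossover frequency = 0.100 × 0.120 = 0.01200.
Expected number = 0.01200 × 1650 = 19.80 ≈ 20.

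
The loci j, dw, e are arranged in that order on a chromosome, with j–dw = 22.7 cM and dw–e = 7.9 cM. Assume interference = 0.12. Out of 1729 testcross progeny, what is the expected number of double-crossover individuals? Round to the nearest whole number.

Map distances give recombination frequencies of 0.227 and 0.079 for the two intervals.
With interference 0.12 (so coincidence = 0.88), expected double-crossover frequency = 0.227 × 0.079 × 0.88 = 0.01578.
Expected number = 0.01578 × 1729 = 27.29 ≈ 27.

27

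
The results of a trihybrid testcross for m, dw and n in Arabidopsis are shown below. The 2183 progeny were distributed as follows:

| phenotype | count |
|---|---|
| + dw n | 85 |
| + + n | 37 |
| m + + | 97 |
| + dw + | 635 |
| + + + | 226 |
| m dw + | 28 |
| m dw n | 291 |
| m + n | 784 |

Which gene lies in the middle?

The two most frequent reciprocal classes, + dw + and m + n, are the parental types, so the F1 was + dw + / m + n.
The two rarest classes, m dw + and + + n, are the double crossovers. Comparing them with the parentals, only the m allele has switched, so m is the middle locus and the order is n – m – dw.

m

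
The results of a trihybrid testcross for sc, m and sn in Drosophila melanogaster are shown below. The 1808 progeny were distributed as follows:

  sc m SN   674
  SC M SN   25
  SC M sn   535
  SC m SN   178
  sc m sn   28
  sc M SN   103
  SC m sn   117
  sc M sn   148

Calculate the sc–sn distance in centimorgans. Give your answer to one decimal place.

21.0 centimorgans

The two most frequent reciprocal classes, SC M sn and sc m SN, are the parental types, so the F1 was SC M sn / sc m SN.
The two rarest classes, SC M SN and sc m sn, are the double crossovers. Comparing them with the parentals, only the sn allele has switched, so sn is the middle locus and the order is m – sn – sc.
Crossovers in the sn–sc interval produce the single-crossover classes sc M sn and SC m SN (148 + 178 = 326) plus the double crossovers (53).
RF(sn–sc) = (326 + 53) / 1808 = 379/1808 = 0.2096 → 21.0 centimorgans.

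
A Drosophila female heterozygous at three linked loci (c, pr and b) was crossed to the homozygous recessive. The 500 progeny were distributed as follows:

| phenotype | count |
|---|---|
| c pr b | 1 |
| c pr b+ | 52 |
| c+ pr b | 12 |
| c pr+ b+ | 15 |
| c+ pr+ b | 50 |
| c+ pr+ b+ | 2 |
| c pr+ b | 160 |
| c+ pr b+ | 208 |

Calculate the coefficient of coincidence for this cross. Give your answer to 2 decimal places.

0.48

The two most frequent reciprocal classes, c+ pr b+ and c pr+ b, are the parental types, so the F1 was c+ pr b+ / c pr+ b.
The two rarest classes, c+ pr+ b+ and c pr b, are the double crossovers. Comparing them with the parentals, only the pr allele has switched, so pr is the middle locus and the order is b – pr – c.
b–pr: (27 + 3)/500 = 0.0600; pr–c: (102 + 3)/500 = 0.2100.
Expected DCO frequency = 0.0600 × 0.2100 ≈ 0.01260; observed = 3/500 ≈ 0.00600.
Coefficient of coincidence = 0.00600/0.01260 ≈ 0.48.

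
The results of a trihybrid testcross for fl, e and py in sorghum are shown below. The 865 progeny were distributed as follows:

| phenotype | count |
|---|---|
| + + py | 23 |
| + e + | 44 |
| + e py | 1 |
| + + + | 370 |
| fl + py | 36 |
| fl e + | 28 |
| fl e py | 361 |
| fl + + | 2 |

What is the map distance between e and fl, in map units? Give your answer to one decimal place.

The two most frequent reciprocal classes, + + + and fl e py, are the parental types, so the F1 was + + + / fl e py.
The two rarest classes, fl + + and + e py, are the double crossovers. Comparing them with the parentals, only the fl allele has switched, so fl is the middle locus and the order is e – fl – py.
Crossovers in the e–fl interval produce the single-crossover classes + e + and fl + py (44 + 36 = 80) plus the double crossovers (3).
RF(e–fl) = (80 + 3) / 865 = 83/865 = 0.0960 → 9.6 map units.

9.6 map units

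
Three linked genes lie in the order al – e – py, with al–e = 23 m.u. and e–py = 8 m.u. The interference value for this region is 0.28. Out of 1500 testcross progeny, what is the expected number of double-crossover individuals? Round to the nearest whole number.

20

Map distances give recombination frequencies of 0.230 and 0.080 for the two intervals.
With interference 0.28 (so coincidence = 0.72), expected double-crossover frequency = 0.230 × 0.080 × 0.72 = 0.01325.
Expected number = 0.01325 × 1500 = 19.87 ≈ 20.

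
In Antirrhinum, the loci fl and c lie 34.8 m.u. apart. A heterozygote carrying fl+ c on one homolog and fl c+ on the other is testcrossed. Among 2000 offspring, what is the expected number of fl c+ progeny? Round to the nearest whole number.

A map distance of 34.8 m.u. corresponds to a recombination frequency of 0.348.
The F1 is fl+ c / fl c+, so fl c+ is a parental gamete class with expected frequency (1 − r)/2 = 0.652/2 = 0.3260.
Expected number = 0.3260 × 2000 = 652.00 ≈ 652.

652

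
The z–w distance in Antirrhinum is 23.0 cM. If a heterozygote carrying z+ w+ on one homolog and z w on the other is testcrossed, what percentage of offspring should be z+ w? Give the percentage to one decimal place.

A map distance of 23.0 cM corresponds to a recombination frequency of 0.230.
The F1 is z+ w+ / z w, so z+ w is a recombinant gamete class with expected frequency r/2 = 0.230/2 = 0.1150.
That is 0.1150 = 11.5% of the progeny.

11.5%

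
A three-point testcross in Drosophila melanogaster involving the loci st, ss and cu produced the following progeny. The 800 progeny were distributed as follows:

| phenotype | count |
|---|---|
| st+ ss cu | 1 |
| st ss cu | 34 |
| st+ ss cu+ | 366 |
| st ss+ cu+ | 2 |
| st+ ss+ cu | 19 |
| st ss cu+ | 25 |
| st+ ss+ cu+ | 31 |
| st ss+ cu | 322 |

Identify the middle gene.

The two most frequent reciprocal classes, st ss+ cu and st+ ss cu+, are the parental types, so the F1 was st ss+ cu / st+ ss cu+.
The two rarest classes, st ss+ cu+ and st+ ss cu, are the double crossovers. Comparing them with the parentals, only the cu allele has switched, so cu is the middle locus and the order is st – cu – ss.

cu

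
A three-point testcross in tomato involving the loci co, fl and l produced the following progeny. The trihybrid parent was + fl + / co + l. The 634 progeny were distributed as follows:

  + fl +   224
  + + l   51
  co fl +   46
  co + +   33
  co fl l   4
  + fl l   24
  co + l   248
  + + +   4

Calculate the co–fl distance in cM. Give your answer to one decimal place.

The two rarest classes, + + + and co fl l, are the double crossovers. Comparing them with the parentals, only the fl allele has switched, so fl is the middle locus and the order is l – fl – co.
Crossovers in the fl–co interval produce the single-crossover classes co fl + and + + l (46 + 51 = 97) plus the double crossovers (8).
RF(fl–co) = (97 + 8) / 634 = 105/634 = 0.1656 → 16.6 cM.

16.6 cM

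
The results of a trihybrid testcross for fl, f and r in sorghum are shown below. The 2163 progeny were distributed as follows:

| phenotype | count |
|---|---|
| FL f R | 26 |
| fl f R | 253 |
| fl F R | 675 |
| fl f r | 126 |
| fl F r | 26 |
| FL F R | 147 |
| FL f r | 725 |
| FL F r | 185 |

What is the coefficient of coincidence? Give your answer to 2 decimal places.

The two most frequent reciprocal classes, fl F R and FL f r, are the parental types, so the F1 was fl F R / FL f r.
The two rarest classes, fl F r and FL f R, are the double crossovers. Comparing them with the parentals, only the r allele has switched, so r is the middle locus and the order is fl – r – f.
fl–r: (273 + 52)/2163 = 0.1503; r–f: (438 + 52)/2163 = 0.2265.
Expected DCO frequency = 0.1503 × 0.2265 ≈ 0.03404; observed = 52/2163 ≈ 0.02404.
Coefficient of coincidence = 0.02404/0.03404 ≈ 0.71.

0.71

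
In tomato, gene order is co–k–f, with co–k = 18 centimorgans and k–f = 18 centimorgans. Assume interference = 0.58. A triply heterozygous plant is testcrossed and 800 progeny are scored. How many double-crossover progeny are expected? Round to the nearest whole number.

Map distances give recombination frequencies of 0.180 and 0.180 for the two intervals.
With interference 0.58 (so coincidence = 0.42), expected double-crossover frequency = 0.180 × 0.180 × 0.42 = 0.01361.
Expected number = 0.01361 × 800 = 10.89 ≈ 11.

11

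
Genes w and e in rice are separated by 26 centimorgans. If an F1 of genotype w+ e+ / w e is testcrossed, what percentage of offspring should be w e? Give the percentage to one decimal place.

A map distance of 26 centimorgans corresponds to a recombination frequency of 0.260.
The F1 is w+ e+ / w e, so w e is a parental gamete class with expected frequency (1 − r)/2 = 0.740/2 = 0.3700.
That is 0.3700 = 37.0% of the progeny.

37.0%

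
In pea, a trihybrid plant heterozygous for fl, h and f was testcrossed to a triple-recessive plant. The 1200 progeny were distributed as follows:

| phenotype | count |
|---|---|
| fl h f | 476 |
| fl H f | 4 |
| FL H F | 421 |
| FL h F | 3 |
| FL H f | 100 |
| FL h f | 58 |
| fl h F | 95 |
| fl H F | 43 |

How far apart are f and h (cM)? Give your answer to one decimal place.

The two most frequent reciprocal classes, FL H F and fl h f, are the parental types, so the F1 was FL H F / fl h f.
The two rarest classes, FL h F and fl H f, are the double crossovers. Comparing them with the parentals, only the h allele has switched, so h is the middle locus and the order is f – h – fl.
Crossovers in the f–h interval produce the single-crossover classes FL H f and fl h F (100 + 95 = 195) plus the double crossovers (7).
RF(f–h) = (195 + 7) / 1200 = 202/1200 = 0.1683 → 16.8 cM.

16.8 cM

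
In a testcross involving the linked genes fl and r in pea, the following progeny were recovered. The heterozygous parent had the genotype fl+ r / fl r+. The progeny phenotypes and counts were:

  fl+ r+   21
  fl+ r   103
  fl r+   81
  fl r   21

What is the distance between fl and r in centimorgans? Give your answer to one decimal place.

The recombinant classes are fl+ r+ and fl r: 21 + 21 = 42.
Recombination frequency = 42/226 = 0.1858 ≈ 18.6%, i.e. 18.6 centimorgans.

18.6 centimorgans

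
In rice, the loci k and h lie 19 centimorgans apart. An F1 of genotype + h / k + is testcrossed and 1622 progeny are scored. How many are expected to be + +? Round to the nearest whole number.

154

A map distance of 19 centimorgans corresponds to a recombination frequency of 0.190.
The F1 is + h / k +, so + + is a recombinant gamete class with expected frequency r/2 = 0.190/2 = 0.0950.
Expected number = 0.0950 × 1622 = 154.09 ≈ 154.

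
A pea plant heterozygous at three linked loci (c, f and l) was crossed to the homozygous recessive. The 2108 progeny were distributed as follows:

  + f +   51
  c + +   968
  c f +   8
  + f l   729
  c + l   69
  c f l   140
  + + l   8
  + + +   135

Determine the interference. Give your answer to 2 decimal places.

The two most frequent reciprocal classes, c + + and + f l, are the parental types, so the F1 was c + + / + f l.
The two rarest classes, c f + and + + l, are the double crossovers. Comparing them with the parentals, only the f allele has switched, so f is the middle locus and the order is c – f – l.
c–f: (275 + 16)/2108 = 0.1380; f–l: (120 + 16)/2108 = 0.0645.
Expected DCO frequency = 0.1380 × 0.0645 ≈ 0.00890; observed = 16/2108 ≈ 0.00759.
Coefficient of coincidence = 0.00759/0.00890 ≈ 0.85; interference = 1 − 0.85 = 0.15.

0.15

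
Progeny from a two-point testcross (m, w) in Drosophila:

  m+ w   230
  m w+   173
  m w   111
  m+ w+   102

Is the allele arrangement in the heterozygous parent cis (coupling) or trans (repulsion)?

trans

The two most frequent classes are m+ w (230) and m w+ (173); these are the parental (non-recombinant) types.
So the F1 carried m+ w on one chromosome and m w+ on the other — the recessive alleles are on opposite chromosomes (trans / repulsion).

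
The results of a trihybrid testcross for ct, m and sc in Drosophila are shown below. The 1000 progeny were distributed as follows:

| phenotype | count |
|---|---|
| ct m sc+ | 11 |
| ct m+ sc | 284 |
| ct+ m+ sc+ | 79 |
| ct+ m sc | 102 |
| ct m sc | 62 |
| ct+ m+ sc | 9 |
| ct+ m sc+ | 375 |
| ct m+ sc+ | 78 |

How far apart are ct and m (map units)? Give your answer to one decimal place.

16.1 map units

The two most frequent reciprocal classes, ct m+ sc and ct+ m sc+, are the parental types, so the F1 was ct m+ sc / ct+ m sc+.
The two rarest classes, ct+ m+ sc and ct m sc+, are the double crossovers. Comparing them with the parentals, only the ct allele has switched, so ct is the middle locus and the order is sc – ct – m.
Crossovers in the ct–m interval produce the single-crossover classes ct m sc and ct+ m+ sc+ (62 + 79 = 141) plus the double crossovers (20).
RF(ct–m) = (141 + 20) / 1000 = 161/1000 = 0.1610 → 16.1 map units.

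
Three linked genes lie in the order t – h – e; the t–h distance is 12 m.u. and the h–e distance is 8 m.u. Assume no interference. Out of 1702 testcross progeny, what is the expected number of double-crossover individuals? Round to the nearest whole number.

Map distances give recombination frequencies of 0.120 and 0.080 for the two intervals.
With no interference, expected double-crossover frequency = 0.120 × 0.080 = 0.00960.
Expected number = 0.00960 × 1702 = 16.34 ≈ 16.

16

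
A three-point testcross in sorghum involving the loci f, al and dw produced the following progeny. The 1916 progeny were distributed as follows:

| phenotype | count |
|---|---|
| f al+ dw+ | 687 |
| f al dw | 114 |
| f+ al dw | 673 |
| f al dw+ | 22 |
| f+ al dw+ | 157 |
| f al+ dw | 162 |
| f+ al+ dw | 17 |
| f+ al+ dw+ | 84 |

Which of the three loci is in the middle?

al

The two most frequent reciprocal classes, f+ al dw and f al+ dw+, are the parental types, so the F1 was f+ al dw / f al+ dw+.
The two rarest classes, f+ al+ dw and f al dw+, are the double crossovers. Comparing them with the parentals, only the al allele has switched, so al is the middle locus and the order is dw – al – f.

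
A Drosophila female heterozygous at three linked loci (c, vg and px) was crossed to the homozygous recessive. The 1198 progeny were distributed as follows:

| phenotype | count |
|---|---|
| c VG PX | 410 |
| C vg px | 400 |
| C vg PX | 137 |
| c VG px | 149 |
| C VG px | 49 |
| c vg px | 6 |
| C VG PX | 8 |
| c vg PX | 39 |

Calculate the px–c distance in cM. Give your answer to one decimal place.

The two most frequent reciprocal classes, c VG PX and C vg px, are the parental types, so the F1 was c VG PX / C vg px.
The two rarest classes, C VG PX and c vg px, are the double crossovers. Comparing them with the parentals, only the c allele has switched, so c is the middle locus and the order is px – c – vg.
Crossovers in the px–c interval produce the single-crossover classes c VG px and C vg PX (149 + 137 = 286) plus the double crossovers (14).
RF(px–c) = (286 + 14) / 1198 = 300/1198 = 0.2504 → 25.0 cM.

25.0 cM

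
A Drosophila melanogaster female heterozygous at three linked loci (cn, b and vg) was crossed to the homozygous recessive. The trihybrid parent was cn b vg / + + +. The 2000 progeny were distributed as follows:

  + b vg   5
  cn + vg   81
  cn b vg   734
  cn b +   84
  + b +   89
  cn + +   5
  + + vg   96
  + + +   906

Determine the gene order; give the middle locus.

The two rarest classes, + b vg and cn + +, are the double crossovers. Comparing them with the parentals, only the cn allele has switched, so cn is the middle locus and the order is b – cn – vg.

cn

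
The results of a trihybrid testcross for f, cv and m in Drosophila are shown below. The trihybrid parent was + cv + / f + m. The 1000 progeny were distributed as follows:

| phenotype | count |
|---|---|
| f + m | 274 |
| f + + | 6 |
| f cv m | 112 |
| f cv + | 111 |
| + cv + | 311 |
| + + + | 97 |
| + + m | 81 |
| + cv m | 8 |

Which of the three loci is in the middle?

The two rarest classes, + cv m and f + +, are the double crossovers. Comparing them with the parentals, only the m allele has switched, so m is the middle locus and the order is cv – m – f.

m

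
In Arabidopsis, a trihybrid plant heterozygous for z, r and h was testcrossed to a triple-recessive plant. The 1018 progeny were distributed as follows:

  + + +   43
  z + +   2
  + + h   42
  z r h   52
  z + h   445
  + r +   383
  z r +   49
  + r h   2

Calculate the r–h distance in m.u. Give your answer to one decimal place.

The two most frequent reciprocal classes, + r + and z + h, are the parental types, so the F1 was + r + / z + h.
The two rarest classes, + r h and z + +, are the double crossovers. Comparing them with the parentals, only the h allele has switched, so h is the middle locus and the order is z – h – r.
Crossovers in the h–r interval produce the single-crossover classes + + + and z r h (43 + 52 = 95) plus the double crossovers (4).
RF(h–r) = (95 + 4) / 1018 = 99/1018 = 0.0972 → 9.7 m.u.

9.7 m.u.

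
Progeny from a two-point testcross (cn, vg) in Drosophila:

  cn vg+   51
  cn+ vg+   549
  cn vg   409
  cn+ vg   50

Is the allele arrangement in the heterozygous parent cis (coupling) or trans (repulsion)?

cis

The two most frequent classes are cn+ vg+ (549) and cn vg (409); these are the parental (non-recombinant) types.
So the F1 carried cn+ vg+ on one chromosome and cn vg on the other — the recessive alleles are on the same chromosome (cis / coupling).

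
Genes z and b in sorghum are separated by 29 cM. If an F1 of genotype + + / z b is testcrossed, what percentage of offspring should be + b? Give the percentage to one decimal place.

A map distance of 29 cM corresponds to a recombination frequency of 0.290.
The F1 is + + / z b, so + b is a recombinant gamete class with expected frequency r/2 = 0.290/2 = 0.1450.
That is 0.1450 = 14.5% of the progeny.

14.5%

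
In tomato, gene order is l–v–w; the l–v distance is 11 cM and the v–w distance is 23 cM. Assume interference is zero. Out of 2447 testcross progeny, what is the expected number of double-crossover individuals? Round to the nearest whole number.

62

Map distances give recombination frequencies of 0.110 and 0.230 for the two intervals.
With no interference, expected double-crossover frequency = 0.110 × 0.230 = 0.02530.
Expected number = 0.02530 × 2447 = 61.91 ≈ 62.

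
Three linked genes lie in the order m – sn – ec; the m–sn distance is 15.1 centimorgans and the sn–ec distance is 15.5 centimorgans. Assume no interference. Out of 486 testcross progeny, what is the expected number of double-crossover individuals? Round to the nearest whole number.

Map distances give recombination frequencies of 0.151 and 0.155 for the two intervals.
With no interference, expected double-crossover frequency = 0.151 × 0.155 = 0.02340.
Expected number = 0.02340 × 486 = 11.37 ≈ 11.

11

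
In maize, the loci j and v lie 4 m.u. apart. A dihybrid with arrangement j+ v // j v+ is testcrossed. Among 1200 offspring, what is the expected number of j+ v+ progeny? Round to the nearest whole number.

A map distance of 4 m.u. corresponds to a recombination frequency of 0.040.
The F1 is j+ v / j v+, so j+ v+ is a recombinant gamete class with expected frequency r/2 = 0.040/2 = 0.0200.
Expected number = 0.0200 × 1200 = 24.00 ≈ 24.

24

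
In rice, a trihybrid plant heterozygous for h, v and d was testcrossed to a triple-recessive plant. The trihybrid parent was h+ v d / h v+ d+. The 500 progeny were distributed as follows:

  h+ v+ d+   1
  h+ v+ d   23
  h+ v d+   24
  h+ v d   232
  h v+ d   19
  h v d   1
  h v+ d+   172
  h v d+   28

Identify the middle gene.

The two rarest classes, h v d and h+ v+ d+, are the double crossovers. Comparing them with the parentals, only the h allele has switched, so h is the middle locus and the order is d – h – v.

h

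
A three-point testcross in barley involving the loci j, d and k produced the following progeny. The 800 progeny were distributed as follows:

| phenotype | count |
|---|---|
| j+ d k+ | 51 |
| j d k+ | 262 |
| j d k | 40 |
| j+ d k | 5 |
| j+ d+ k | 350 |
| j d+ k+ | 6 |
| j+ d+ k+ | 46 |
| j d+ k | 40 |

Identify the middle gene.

d

The two most frequent reciprocal classes, j d k+ and j+ d+ k, are the parental types, so the F1 was j d k+ / j+ d+ k.
The two rarest classes, j d+ k+ and j+ d k, are the double crossovers. Comparing them with the parentals, only the d allele has switched, so d is the middle locus and the order is j – d – k.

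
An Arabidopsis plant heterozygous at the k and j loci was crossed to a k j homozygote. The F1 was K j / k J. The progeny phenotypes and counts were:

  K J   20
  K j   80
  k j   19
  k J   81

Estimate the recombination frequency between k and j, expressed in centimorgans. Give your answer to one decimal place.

19.5 centimorgans

The recombinant classes are K J and k j: 20 + 19 = 39.
Recombination frequency = 39/200 = 0.1950 ≈ 19.5%, i.e. 19.5 centimorgans.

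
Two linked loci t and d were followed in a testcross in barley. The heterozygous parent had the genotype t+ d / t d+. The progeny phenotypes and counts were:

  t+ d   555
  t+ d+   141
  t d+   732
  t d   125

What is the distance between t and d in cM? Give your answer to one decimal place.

17.1 cM

The recombinant classes are t+ d+ and t d: 141 + 125 = 266.
Recombination frequency = 266/1553 = 0.1713 ≈ 17.1%, i.e. 17.1 cM.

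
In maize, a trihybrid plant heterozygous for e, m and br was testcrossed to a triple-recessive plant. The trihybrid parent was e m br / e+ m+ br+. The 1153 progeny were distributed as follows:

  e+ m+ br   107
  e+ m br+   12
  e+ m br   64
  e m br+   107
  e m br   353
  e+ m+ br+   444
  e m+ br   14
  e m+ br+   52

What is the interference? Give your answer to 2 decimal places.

The two rarest classes, e m+ br and e+ m br+, are the double crossovers. Comparing them with the parentals, only the m allele has switched, so m is the middle locus and the order is e – m – br.
e–m: (116 + 26)/1153 = 0.1232; m–br: (214 + 26)/1153 = 0.2082.
Expected DCO frequency = 0.1232 × 0.2082 ≈ 0.02565; observed = 26/1153 ≈ 0.02255.
Coefficient of coincidence = 0.02255/0.02565 ≈ 0.88; interference = 1 − 0.88 = 0.12.

0.12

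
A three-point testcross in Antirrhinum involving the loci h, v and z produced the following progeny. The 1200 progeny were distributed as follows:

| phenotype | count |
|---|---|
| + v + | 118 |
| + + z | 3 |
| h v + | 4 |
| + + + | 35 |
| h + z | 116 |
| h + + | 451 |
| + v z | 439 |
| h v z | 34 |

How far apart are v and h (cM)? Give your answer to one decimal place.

The two most frequent reciprocal classes, + v z and h + +, are the parental types, so the F1 was + v z / h + +.
The two rarest classes, + + z and h v +, are the double crossovers. Comparing them with the parentals, only the v allele has switched, so v is the middle locus and the order is h – v – z.
Crossovers in the h–v interval produce the single-crossover classes h v z and + + + (34 + 35 = 69) plus the double crossovers (7).
RF(h–v) = (69 + 7) / 1200 = 76/1200 = 0.0633 → 6.3 cM.

6.3 cM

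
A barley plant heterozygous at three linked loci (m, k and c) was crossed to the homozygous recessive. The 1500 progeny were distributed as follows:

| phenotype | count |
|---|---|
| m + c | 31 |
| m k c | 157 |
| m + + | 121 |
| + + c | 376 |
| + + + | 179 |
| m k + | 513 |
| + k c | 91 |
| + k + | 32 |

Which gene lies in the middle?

m

The two most frequent reciprocal classes, m k + and + + c, are the parental types, so the F1 was m k + / + + c.
The two rarest classes, + k + and m + c, are the double crossovers. Comparing them with the parentals, only the m allele has switched, so m is the middle locus and the order is c – m – k.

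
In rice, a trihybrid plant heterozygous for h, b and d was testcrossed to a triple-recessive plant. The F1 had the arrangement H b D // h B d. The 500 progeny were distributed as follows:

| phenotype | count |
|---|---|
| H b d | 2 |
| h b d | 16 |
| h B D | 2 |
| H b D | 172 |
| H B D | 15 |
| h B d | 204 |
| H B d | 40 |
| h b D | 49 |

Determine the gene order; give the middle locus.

The two rarest classes, H b d and h B D, are the double crossovers. Comparing them with the parentals, only the d allele has switched, so d is the middle locus and the order is h – d – b.

d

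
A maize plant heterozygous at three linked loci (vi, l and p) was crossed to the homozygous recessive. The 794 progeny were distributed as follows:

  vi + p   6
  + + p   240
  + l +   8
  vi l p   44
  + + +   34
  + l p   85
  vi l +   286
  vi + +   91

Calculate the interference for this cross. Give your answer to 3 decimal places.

The two most frequent reciprocal classes, + + p and vi l +, are the parental types, so the F1 was + + p / vi l +.
The two rarest classes, vi + p and + l +, are the double crossovers. Comparing them with the parentals, only the vi allele has switched, so vi is the middle locus and the order is l – vi – p.
l–vi: (176 + 14)/794 = 0.2393; vi–p: (78 + 14)/794 = 0.1159.
Expected DCO frequency = 0.2393 × 0.1159 ≈ 0.02773; observed = 14/794 ≈ 0.01763.
Coefficient of coincidence = 0.01763/0.02773 ≈ 0.636; interference = 1 − 0.636 = 0.364.

0.364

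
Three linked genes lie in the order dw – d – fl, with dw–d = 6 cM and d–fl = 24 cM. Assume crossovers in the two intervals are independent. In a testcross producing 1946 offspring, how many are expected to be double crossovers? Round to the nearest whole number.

28

Map distances give recombination frequencies of 0.060 and 0.240 for the two intervals.
With no interference, expected double-crossover frequency = 0.060 × 0.240 = 0.01440.
Expected number = 0.01440 × 1946 = 28.02 ≈ 28.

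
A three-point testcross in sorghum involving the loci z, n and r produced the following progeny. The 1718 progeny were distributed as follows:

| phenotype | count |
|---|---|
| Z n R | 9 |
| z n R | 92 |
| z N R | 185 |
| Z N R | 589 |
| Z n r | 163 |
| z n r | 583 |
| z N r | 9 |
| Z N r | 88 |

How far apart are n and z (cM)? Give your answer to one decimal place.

The two most frequent reciprocal classes, Z N R and z n r, are the parental types, so the F1 was Z N R / z n r.
The two rarest classes, Z n R and z N r, are the double crossovers. Comparing them with the parentals, only the n allele has switched, so n is the middle locus and the order is r – n – z.
Crossovers in the n–z interval produce the single-crossover classes z N R and Z n r (185 + 163 = 348) plus the double crossovers (18).
RF(n–z) = (348 + 18) / 1718 = 366/1718 = 0.2130 → 21.3 cM.

21.3 cM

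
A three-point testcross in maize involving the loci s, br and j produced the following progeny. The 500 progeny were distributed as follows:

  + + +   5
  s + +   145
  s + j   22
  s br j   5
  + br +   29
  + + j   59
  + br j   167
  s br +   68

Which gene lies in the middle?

The two most frequent reciprocal classes, s + + and + br j, are the parental types, so the F1 was s + + / + br j.
The two rarest classes, + + + and s br j, are the double crossovers. Comparing them with the parentals, only the s allele has switched, so s is the middle locus and the order is br – s – j.

s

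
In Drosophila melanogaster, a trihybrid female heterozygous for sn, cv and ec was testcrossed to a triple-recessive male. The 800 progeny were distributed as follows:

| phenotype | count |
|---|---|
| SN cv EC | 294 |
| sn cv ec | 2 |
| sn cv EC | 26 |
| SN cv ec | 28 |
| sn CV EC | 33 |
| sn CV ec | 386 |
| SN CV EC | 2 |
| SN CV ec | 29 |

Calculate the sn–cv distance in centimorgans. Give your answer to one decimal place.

The two most frequent reciprocal classes, sn CV ec and SN cv EC, are the parental types, so the F1 was sn CV ec / SN cv EC.
The two rarest classes, sn cv ec and SN CV EC, are the double crossovers. Comparing them with the parentals, only the cv allele has switched, so cv is the middle locus and the order is ec – cv – sn.
Crossovers in the cv–sn interval produce the single-crossover classes SN CV ec and sn cv EC (29 + 26 = 55) plus the double crossovers (4).
RF(cv–sn) = (55 + 4) / 800 = 59/800 = 0.0737 → 7.4 centimorgans.

7.4 centimorgans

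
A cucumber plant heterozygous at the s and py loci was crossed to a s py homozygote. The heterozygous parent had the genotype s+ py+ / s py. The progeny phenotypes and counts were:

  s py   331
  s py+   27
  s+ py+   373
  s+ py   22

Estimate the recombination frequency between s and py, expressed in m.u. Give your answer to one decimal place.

The recombinant classes are s+ py and s py+: 22 + 27 = 49.
Recombination frequency = 49/753 = 0.0651 ≈ 6.5%, i.e. 6.5 m.u.

6.5 m.u.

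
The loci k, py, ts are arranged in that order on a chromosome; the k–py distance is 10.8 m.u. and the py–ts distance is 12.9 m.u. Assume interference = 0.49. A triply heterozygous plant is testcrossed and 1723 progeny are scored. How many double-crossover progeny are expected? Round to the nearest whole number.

12

Map distances give recombination frequencies of 0.108 and 0.129 for the two intervals.
With interference 0.49 (so coincidence = 0.51), expected double-crossover frequency = 0.108 × 0.129 × 0.51 = 0.00711.
Expected number = 0.00711 × 1723 = 12.24 ≈ 12.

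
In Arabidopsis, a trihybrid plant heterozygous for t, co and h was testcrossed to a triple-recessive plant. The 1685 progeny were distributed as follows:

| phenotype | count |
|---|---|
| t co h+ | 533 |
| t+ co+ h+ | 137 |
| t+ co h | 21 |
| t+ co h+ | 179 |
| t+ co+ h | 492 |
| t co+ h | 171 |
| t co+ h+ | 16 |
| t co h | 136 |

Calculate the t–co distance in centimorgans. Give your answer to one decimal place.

23.0 centimorgans

The two most frequent reciprocal classes, t co h+ and t+ co+ h, are the parental types, so the F1 was t co h+ / t+ co+ h.
The two rarest classes, t co+ h+ and t+ co h, are the double crossovers. Comparing them with the parentals, only the co allele has switched, so co is the middle locus and the order is h – co – t.
Crossovers in the co–t interval produce the single-crossover classes t+ co h+ and t co+ h (179 + 171 = 350) plus the double crossovers (37).
RF(co–t) = (350 + 37) / 1685 = 387/1685 = 0.2297 → 23.0 centimorgans.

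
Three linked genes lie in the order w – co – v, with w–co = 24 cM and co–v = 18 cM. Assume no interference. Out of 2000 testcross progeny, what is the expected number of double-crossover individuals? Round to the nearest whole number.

Map distances give recombination frequencies of 0.240 and 0.180 for the two intervals.
With no interference, expected double-crossover frequency = 0.240 × 0.180 = 0.04320.
Expected number = 0.04320 × 2000 = 86.40 ≈ 86.

86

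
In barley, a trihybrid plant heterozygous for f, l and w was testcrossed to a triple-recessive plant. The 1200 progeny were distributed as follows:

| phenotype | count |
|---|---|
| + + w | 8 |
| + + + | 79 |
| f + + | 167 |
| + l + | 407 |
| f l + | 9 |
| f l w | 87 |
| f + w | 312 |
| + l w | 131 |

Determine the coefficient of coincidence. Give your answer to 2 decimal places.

0.35

The two most frequent reciprocal classes, f + w and + l +, are the parental types, so the F1 was f + w / + l +.
The two rarest classes, + + w and f l +, are the double crossovers. Comparing them with the parentals, only the f allele has switched, so f is the middle locus and the order is l – f – w.
l–f: (166 + 17)/1200 = 0.1525; f–w: (298 + 17)/1200 = 0.2625.
Expected DCO frequency = 0.1525 × 0.2625 ≈ 0.04003; observed = 17/1200 ≈ 0.01417.
Coefficient of coincidence = 0.01417/0.04003 ≈ 0.35.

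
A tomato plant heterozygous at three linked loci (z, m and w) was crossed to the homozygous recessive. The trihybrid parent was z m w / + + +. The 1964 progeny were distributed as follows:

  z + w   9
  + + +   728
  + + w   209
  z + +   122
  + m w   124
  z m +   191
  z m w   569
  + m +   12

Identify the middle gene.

m

The two rarest classes, z + w and + m +, are the double crossovers. Comparing them with the parentals, only the m allele has switched, so m is the middle locus and the order is w – m – z.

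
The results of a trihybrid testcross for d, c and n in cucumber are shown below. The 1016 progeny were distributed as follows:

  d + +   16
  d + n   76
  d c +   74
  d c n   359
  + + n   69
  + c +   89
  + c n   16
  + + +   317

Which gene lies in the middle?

d

The two most frequent reciprocal classes, + + + and d c n, are the parental types, so the F1 was + + + / d c n.
The two rarest classes, d + + and + c n, are the double crossovers. Comparing them with the parentals, only the d allele has switched, so d is the middle locus and the order is c – d – n.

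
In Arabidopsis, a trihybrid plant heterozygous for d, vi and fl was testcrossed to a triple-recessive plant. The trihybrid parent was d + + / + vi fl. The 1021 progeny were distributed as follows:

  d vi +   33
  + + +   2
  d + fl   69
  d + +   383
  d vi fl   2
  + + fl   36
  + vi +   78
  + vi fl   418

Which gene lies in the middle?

The two rarest classes, + + + and d vi fl, are the double crossovers. Comparing them with the parentals, only the d allele has switched, so d is the middle locus and the order is fl – d – vi.

d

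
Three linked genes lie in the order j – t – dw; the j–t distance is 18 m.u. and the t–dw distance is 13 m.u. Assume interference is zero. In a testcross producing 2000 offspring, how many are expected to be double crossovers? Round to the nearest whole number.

Map distances give recombination frequencies of 0.180 and 0.130 for the two intervals.
With no interference, expected double-crossover frequency = 0.180 × 0.130 = 0.02340.
Expected number = 0.02340 × 2000 = 46.80 ≈ 47.

47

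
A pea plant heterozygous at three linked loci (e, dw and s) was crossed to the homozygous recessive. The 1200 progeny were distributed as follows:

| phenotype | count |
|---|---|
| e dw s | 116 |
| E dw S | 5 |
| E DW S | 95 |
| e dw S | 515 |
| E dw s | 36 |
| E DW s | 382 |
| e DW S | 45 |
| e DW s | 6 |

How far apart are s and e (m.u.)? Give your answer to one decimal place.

The two most frequent reciprocal classes, E DW s and e dw S, are the parental types, so the F1 was E DW s / e dw S.
The two rarest classes, e DW s and E dw S, are the double crossovers. Comparing them with the parentals, only the e allele has switched, so e is the middle locus and the order is s – e – dw.
Crossovers in the s–e interval produce the single-crossover classes E DW S and e dw s (95 + 116 = 211) plus the double crossovers (11).
RF(s–e) = (211 + 11) / 1200 = 222/1200 = 0.1850 → 18.5 m.u.

18.5 m.u.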